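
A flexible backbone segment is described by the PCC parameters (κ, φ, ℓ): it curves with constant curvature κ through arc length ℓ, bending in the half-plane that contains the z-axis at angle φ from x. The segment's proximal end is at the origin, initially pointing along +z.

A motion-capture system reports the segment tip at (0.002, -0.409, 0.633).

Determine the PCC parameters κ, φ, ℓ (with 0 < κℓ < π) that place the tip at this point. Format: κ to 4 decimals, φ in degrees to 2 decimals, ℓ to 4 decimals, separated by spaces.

ρ = √(x²+y²) = √(0.002² + -0.409²) = 0.40900
φ = atan2(y, x) mod 360° = atan2(-0.409, 0.002) = 270.2802°
|p|² = ρ² + z² = 0.40900² + 0.633² = 0.56797
κ = 2ρ / |p|² = 2×0.40900 / 0.56797 = 1.44022
θ = 2·atan2(ρ, z) = 2·atan2(0.40900, 0.633) = 1.14731 rad
ℓ = θ/κ = 1.14731/1.44022 = 0.79662

1.4402 270.28 0.7966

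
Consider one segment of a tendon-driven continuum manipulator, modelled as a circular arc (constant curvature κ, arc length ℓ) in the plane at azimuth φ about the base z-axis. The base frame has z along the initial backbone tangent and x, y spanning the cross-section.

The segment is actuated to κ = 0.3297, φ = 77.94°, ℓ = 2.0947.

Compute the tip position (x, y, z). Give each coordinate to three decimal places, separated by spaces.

θ = κ·ℓ = 0.3297 × 2.0947 = 0.69062 rad
ρ = (1 − cos θ)/κ = (1 − 0.77085)/0.3297 = 0.69503
z = sin θ / κ = 0.63702/0.3297 = 1.93211
x = ρ cos φ = 0.69503 × cos(77.94°) = 0.14522
y = ρ sin φ = 0.69503 × sin(77.94°) = 0.67969

0.145 0.680 1.932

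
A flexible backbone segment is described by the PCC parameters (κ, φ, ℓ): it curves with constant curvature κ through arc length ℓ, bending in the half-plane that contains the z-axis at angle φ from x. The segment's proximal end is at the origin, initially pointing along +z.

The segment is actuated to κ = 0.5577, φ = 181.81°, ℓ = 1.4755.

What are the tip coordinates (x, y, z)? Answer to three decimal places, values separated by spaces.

θ = κ·ℓ = 0.5577 × 1.4755 = 0.82289 rad
ρ = (1 − cos θ)/κ = (1 − 0.68011)/0.5577 = 0.57359
z = sin θ / κ = 0.73311/0.5577 = 1.31453
x = ρ cos φ = 0.57359 × cos(181.81°) = -0.57331
y = ρ sin φ = 0.57359 × sin(181.81°) = -0.01812

-0.573 -0.018 1.315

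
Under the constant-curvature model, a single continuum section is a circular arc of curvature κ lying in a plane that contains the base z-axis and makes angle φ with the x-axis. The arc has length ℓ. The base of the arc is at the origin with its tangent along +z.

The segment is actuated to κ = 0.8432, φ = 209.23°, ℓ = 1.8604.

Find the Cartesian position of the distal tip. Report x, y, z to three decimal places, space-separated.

θ = κ·ℓ = 0.8432 × 1.8604 = 1.56869 rad
ρ = (1 − cos θ)/κ = (1 − 0.00211)/0.8432 = 1.18346
z = sin θ / κ = 1.00000/0.8432 = 1.18596
x = ρ cos φ = 1.18346 × cos(209.23°) = -1.03277
y = ρ sin φ = 1.18346 × sin(209.23°) = -0.57790

-1.033 -0.578 1.186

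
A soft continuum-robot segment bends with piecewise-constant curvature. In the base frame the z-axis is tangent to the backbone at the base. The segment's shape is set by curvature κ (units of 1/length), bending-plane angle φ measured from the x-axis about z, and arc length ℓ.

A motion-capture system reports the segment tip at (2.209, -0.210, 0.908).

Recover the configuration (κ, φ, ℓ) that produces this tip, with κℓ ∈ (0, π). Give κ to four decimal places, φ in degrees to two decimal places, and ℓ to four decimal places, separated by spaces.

0.7720 354.57 3.0630

ρ = √(x²+y²) = √(2.209² + -0.210²) = 2.21896
φ = atan2(y, x) mod 360° = atan2(-0.210, 2.209) = 354.5695°
|p|² = ρ² + z² = 2.21896² + 0.908² = 5.74825
κ = 2ρ / |p|² = 2×2.21896 / 5.74825 = 0.77205
θ = 2·atan2(ρ, z) = 2·atan2(2.21896, 0.908) = 2.36477 rad
ℓ = θ/κ = 2.36477/0.77205 = 3.06298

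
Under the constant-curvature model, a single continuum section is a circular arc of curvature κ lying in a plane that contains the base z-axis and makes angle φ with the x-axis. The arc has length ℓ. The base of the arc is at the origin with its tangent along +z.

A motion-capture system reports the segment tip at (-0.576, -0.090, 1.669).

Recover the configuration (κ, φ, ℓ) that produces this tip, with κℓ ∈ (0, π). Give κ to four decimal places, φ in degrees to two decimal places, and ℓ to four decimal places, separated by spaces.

0.3731 188.88 1.8016

ρ = √(x²+y²) = √(-0.576² + -0.090²) = 0.58299
φ = atan2(y, x) mod 360° = atan2(-0.090, -0.576) = 188.8807°
|p|² = ρ² + z² = 0.58299² + 1.669² = 3.12544
κ = 2ρ / |p|² = 2×0.58299 / 3.12544 = 0.37306
θ = 2·atan2(ρ, z) = 2·atan2(0.58299, 1.669) = 0.67211 rad
ℓ = θ/κ = 0.67211/0.37306 = 1.80161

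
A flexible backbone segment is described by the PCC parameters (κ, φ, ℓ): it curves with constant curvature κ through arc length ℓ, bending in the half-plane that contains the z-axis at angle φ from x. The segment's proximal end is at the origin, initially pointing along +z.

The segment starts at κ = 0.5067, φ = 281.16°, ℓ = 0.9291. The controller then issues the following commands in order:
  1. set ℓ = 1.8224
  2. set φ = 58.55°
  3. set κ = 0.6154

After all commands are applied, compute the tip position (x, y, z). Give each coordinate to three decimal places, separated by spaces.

0.480 0.784 1.464

initial: κ=0.5067, φ=281.16°, ℓ=0.9291
cmd 1: set ℓ=1.8224 → (κ,φ,ℓ)=(0.5067,281.16°,1.8224) → tip=(0.1516,-0.7685,1.5742)
cmd 2: set φ=58.55° → (κ,φ,ℓ)=(0.5067,58.55°,1.8224) → tip=(0.4087,0.6682,1.5742)
cmd 3: set κ=0.6154 → (κ,φ,ℓ)=(0.6154,58.55°,1.8224) → tip=(0.4796,0.7842,1.4637)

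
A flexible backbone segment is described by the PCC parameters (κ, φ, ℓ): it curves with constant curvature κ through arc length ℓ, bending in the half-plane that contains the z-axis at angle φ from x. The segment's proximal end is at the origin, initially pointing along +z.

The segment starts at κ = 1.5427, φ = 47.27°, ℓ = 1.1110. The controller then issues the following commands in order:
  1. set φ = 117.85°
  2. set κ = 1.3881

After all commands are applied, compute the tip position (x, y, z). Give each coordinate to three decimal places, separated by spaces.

initial: κ=1.5427, φ=47.27°, ℓ=1.1110
cmd 1: set φ=117.85° → (κ,φ,ℓ)=(1.5427,117.85°,1.1110) → tip=(-0.3460,0.6549,0.6416)
cmd 2: set κ=1.3881 → (κ,φ,ℓ)=(1.3881,117.85°,1.1110) → tip=(-0.3269,0.6187,0.7201)

-0.327 0.619 0.720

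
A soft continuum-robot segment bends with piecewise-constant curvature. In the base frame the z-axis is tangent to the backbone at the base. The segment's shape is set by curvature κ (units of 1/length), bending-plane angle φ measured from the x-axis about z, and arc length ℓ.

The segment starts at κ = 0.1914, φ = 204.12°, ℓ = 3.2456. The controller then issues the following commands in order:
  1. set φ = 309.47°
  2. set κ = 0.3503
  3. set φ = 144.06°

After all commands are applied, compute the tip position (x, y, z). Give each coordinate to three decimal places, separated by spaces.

-1.340 0.971 2.590

initial: κ=0.1914, φ=204.12°, ℓ=3.2456
cmd 1: set φ=309.47° → (κ,φ,ℓ)=(0.1914,309.47°,3.2456) → tip=(0.6205,-0.7535,3.0408)
cmd 2: set κ=0.3503 → (κ,φ,ℓ)=(0.3503,309.47°,3.2456) → tip=(1.0518,-1.2773,2.5902)
cmd 3: set φ=144.06° → (κ,φ,ℓ)=(0.3503,144.06°,3.2456) → tip=(-1.3397,0.9712,2.5902)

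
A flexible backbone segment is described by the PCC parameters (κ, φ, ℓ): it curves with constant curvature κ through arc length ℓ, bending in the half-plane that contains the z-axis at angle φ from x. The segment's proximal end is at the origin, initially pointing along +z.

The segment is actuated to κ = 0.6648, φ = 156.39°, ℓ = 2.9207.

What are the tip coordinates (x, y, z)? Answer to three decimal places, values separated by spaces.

-1.878 0.821 1.402

θ = κ·ℓ = 0.6648 × 2.9207 = 1.94168 rad
ρ = (1 − cos θ)/κ = (1 − -0.36244)/0.6648 = 2.04940
z = sin θ / κ = 0.93201/0.6648 = 1.40194
x = ρ cos φ = 2.04940 × cos(156.39°) = -1.87785
y = ρ sin φ = 2.04940 × sin(156.39°) = 0.82080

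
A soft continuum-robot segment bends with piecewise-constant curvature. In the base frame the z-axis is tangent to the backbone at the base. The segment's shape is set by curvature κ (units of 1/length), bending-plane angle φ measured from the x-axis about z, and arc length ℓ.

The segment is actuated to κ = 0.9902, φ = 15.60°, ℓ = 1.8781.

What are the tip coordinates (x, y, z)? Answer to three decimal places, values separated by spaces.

θ = κ·ℓ = 0.9902 × 1.8781 = 1.85969 rad
ρ = (1 − cos θ)/κ = (1 − -0.28490)/0.9902 = 1.29761
z = sin θ / κ = 0.95856/0.9902 = 0.96805
x = ρ cos φ = 1.29761 × cos(15.60°) = 1.24981
y = ρ sin φ = 1.29761 × sin(15.60°) = 0.34895

1.250 0.349 0.968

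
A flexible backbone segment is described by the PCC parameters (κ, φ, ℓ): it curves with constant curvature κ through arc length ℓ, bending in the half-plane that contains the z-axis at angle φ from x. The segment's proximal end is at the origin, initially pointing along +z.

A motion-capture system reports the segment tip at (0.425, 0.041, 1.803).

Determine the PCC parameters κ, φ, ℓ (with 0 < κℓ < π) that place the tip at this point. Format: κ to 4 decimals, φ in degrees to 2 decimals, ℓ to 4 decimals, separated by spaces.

ρ = √(x²+y²) = √(0.425² + 0.041²) = 0.42697
φ = atan2(y, x) mod 360° = atan2(0.041, 0.425) = 5.5103°
|p|² = ρ² + z² = 0.42697² + 1.803² = 3.43311
κ = 2ρ / |p|² = 2×0.42697 / 3.43311 = 0.24874
θ = 2·atan2(ρ, z) = 2·atan2(0.42697, 1.803) = 0.46506 rad
ℓ = θ/κ = 0.46506/0.24874 = 1.86967

0.2487 5.51 1.8697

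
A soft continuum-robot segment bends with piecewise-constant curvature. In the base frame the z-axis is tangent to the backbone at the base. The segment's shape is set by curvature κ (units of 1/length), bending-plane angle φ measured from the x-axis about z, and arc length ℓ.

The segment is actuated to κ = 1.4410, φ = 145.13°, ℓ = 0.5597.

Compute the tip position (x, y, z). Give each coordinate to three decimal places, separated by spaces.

θ = κ·ℓ = 1.4410 × 0.5597 = 0.80653 rad
ρ = (1 − cos θ)/κ = (1 − 0.69201)/1.4410 = 0.21373
z = sin θ / κ = 0.72189/1.4410 = 0.50096
x = ρ cos φ = 0.21373 × cos(145.13°) = -0.17536
y = ρ sin φ = 0.21373 × sin(145.13°) = 0.12220

-0.175 0.122 0.501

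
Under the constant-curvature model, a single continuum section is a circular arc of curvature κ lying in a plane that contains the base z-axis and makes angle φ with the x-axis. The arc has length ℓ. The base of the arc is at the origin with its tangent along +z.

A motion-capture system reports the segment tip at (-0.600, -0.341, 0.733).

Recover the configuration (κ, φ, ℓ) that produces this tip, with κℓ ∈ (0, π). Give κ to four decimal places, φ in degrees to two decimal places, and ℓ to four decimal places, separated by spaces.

1.3618 209.61 1.1093

ρ = √(x²+y²) = √(-0.600² + -0.341²) = 0.69013
φ = atan2(y, x) mod 360° = atan2(-0.341, -0.600) = 209.6110°
|p|² = ρ² + z² = 0.69013² + 0.733² = 1.01357
κ = 2ρ / |p|² = 2×0.69013 / 1.01357 = 1.36178
θ = 2·atan2(ρ, z) = 2·atan2(0.69013, 0.733) = 1.51057 rad
ℓ = θ/κ = 1.51057/1.36178 = 1.10926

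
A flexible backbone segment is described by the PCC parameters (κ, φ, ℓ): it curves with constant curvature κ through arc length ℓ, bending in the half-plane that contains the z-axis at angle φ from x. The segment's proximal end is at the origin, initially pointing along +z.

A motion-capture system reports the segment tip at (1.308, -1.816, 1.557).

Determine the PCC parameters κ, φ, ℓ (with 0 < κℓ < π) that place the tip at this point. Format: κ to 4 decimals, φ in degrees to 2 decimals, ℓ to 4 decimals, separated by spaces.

ρ = √(x²+y²) = √(1.308² + -1.816²) = 2.23802
φ = atan2(y, x) mod 360° = atan2(-1.816, 1.308) = 305.7639°
|p|² = ρ² + z² = 2.23802² + 1.557² = 7.43297
κ = 2ρ / |p|² = 2×2.23802 / 7.43297 = 0.60219
θ = 2·atan2(ρ, z) = 2·atan2(2.23802, 1.557) = 1.92592 rad
ℓ = θ/κ = 1.92592/0.60219 = 3.19821

0.6022 305.76 3.1982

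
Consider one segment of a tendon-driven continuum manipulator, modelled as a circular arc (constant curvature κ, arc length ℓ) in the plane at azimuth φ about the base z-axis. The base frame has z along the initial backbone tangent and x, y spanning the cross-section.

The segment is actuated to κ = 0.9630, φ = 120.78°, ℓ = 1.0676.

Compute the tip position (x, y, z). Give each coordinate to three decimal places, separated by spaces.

θ = κ·ℓ = 0.9630 × 1.0676 = 1.02810 rad
ρ = (1 − cos θ)/κ = (1 − 0.51645)/0.9630 = 0.50213
z = sin θ / κ = 0.85632/0.9630 = 0.88922
x = ρ cos φ = 0.50213 × cos(120.78°) = -0.25696
y = ρ sin φ = 0.50213 × sin(120.78°) = 0.43140

-0.257 0.431 0.889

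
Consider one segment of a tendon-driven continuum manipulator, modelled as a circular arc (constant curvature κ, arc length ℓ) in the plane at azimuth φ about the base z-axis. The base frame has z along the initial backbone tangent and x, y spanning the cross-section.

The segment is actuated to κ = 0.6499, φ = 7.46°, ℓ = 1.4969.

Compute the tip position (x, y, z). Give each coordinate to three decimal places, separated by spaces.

θ = κ·ℓ = 0.6499 × 1.4969 = 0.97284 rad
ρ = (1 − cos θ)/κ = (1 − 0.56296)/0.6499 = 0.67248
z = sin θ / κ = 0.82649/0.6499 = 1.27171
x = ρ cos φ = 0.67248 × cos(7.46°) = 0.66678
y = ρ sin φ = 0.67248 × sin(7.46°) = 0.08731

0.667 0.087 1.272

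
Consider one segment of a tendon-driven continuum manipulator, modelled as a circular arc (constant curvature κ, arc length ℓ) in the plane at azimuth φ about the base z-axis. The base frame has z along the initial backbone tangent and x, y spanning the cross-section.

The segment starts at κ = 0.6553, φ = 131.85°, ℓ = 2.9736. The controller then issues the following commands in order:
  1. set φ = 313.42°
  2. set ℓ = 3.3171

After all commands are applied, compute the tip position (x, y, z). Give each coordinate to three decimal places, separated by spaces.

1.644 -1.737 1.257

initial: κ=0.6553, φ=131.85°, ℓ=2.9736
cmd 1: set φ=313.42° → (κ,φ,ℓ)=(0.6553,313.42°,2.9736) → tip=(1.4358,-1.5173,1.4184)
cmd 2: set ℓ=3.3171 → (κ,φ,ℓ)=(0.6553,313.42°,3.3171) → tip=(1.6437,-1.7369,1.2570)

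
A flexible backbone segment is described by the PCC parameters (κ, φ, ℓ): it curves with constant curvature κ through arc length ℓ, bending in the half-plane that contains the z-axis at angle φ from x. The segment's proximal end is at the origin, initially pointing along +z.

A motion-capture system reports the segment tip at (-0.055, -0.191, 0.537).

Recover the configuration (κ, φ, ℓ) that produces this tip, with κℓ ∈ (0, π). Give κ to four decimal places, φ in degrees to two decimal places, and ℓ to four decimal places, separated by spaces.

ρ = √(x²+y²) = √(-0.055² + -0.191²) = 0.19876
φ = atan2(y, x) mod 360° = atan2(-0.191, -0.055) = 253.9358°
|p|² = ρ² + z² = 0.19876² + 0.537² = 0.32788
κ = 2ρ / |p|² = 2×0.19876 / 0.32788 = 1.21242
θ = 2·atan2(ρ, z) = 2·atan2(0.19876, 0.537) = 0.70899 rad
ℓ = θ/κ = 0.70899/1.21242 = 0.58477

1.2124 253.94 0.5848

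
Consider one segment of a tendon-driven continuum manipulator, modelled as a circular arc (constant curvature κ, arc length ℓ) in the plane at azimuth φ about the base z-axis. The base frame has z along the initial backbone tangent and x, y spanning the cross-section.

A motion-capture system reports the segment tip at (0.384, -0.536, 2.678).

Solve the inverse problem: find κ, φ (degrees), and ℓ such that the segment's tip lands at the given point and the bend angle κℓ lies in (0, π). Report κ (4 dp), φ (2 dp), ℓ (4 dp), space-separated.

ρ = √(x²+y²) = √(0.384² + -0.536²) = 0.65936
φ = atan2(y, x) mod 360° = atan2(-0.536, 0.384) = 305.6185°
|p|² = ρ² + z² = 0.65936² + 2.678² = 7.60644
κ = 2ρ / |p|² = 2×0.65936 / 7.60644 = 0.17337
θ = 2·atan2(ρ, z) = 2·atan2(0.65936, 2.678) = 0.48282 rad
ℓ = θ/κ = 0.48282/0.17337 = 2.78495

0.1734 305.62 2.7849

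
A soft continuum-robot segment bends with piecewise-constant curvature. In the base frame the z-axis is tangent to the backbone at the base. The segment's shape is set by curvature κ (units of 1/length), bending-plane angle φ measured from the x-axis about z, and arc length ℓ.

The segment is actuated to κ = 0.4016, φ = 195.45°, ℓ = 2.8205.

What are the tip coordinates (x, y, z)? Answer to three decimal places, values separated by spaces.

-1.382 -0.382 2.255

θ = κ·ℓ = 0.4016 × 2.8205 = 1.13271 rad
ρ = (1 − cos θ)/κ = (1 − 0.42420)/0.4016 = 1.43375
z = sin θ / κ = 0.90557/0.4016 = 2.25490
x = ρ cos φ = 1.43375 × cos(195.45°) = -1.38194
y = ρ sin φ = 1.43375 × sin(195.45°) = -0.38195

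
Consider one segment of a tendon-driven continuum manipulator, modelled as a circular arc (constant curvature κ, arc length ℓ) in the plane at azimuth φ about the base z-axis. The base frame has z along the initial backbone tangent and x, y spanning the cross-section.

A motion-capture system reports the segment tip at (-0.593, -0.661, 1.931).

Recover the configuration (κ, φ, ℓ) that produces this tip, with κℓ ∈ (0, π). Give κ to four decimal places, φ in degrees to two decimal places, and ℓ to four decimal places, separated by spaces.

0.3932 228.10 2.1927

ρ = √(x²+y²) = √(-0.593² + -0.661²) = 0.88801
φ = atan2(y, x) mod 360° = atan2(-0.661, -0.593) = 228.1039°
|p|² = ρ² + z² = 0.88801² + 1.931² = 4.51733
κ = 2ρ / |p|² = 2×0.88801 / 4.51733 = 0.39316
θ = 2·atan2(ρ, z) = 2·atan2(0.88801, 1.931) = 0.86207 rad
ℓ = θ/κ = 0.86207/0.39316 = 2.19267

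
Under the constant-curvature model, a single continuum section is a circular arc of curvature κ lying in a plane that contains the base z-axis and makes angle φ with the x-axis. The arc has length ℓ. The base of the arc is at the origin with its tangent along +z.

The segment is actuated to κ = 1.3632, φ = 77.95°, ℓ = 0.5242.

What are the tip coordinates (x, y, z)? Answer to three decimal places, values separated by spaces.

θ = κ·ℓ = 1.3632 × 0.5242 = 0.71459 rad
ρ = (1 − cos θ)/κ = (1 − 0.75536)/1.3632 = 0.17946
z = sin θ / κ = 0.65531/1.3632 = 0.48071
x = ρ cos φ = 0.17946 × cos(77.95°) = 0.03746
y = ρ sin φ = 0.17946 × sin(77.95°) = 0.17550

0.037 0.176 0.481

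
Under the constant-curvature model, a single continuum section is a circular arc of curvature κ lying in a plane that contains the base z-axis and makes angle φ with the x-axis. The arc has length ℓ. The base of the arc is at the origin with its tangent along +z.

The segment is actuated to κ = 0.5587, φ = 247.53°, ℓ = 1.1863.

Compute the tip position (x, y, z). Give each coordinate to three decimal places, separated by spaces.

-0.145 -0.350 1.101

θ = κ·ℓ = 0.5587 × 1.1863 = 0.66279 rad
ρ = (1 − cos θ)/κ = (1 − 0.78828)/0.5587 = 0.37895
z = sin θ / κ = 0.61532/0.5587 = 1.10133
x = ρ cos φ = 0.37895 × cos(247.53°) = -0.14483
y = ρ sin φ = 0.37895 × sin(247.53°) = -0.35018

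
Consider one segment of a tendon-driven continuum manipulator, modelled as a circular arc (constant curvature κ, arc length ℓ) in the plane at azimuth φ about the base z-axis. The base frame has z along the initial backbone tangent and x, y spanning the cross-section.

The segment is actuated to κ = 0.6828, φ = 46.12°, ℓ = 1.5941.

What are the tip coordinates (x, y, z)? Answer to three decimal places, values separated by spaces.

0.544 0.566 1.297

θ = κ·ℓ = 0.6828 × 1.5941 = 1.08845 rad
ρ = (1 − cos θ)/κ = (1 − 0.46386)/0.6828 = 0.78521
z = sin θ / κ = 0.88591/0.6828 = 1.29747
x = ρ cos φ = 0.78521 × cos(46.12°) = 0.54427
y = ρ sin φ = 0.78521 × sin(46.12°) = 0.56597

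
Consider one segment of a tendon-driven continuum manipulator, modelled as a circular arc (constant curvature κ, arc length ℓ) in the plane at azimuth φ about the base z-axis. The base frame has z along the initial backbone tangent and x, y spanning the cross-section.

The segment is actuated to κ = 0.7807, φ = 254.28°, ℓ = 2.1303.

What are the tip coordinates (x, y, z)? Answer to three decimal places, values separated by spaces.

-0.379 -1.347 1.275

θ = κ·ℓ = 0.7807 × 2.1303 = 1.66313 rad
ρ = (1 − cos θ)/κ = (1 − -0.09220)/0.7807 = 1.39900
z = sin θ / κ = 0.99574/0.7807 = 1.27545
x = ρ cos φ = 1.39900 × cos(254.28°) = -0.37904
y = ρ sin φ = 1.39900 × sin(254.28°) = -1.34667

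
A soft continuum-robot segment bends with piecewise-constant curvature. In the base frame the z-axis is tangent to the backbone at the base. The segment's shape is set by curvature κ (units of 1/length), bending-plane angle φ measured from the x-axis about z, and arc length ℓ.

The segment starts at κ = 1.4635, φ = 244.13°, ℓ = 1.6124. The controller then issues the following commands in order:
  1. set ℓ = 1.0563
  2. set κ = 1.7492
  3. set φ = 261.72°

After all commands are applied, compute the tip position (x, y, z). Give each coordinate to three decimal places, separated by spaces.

-0.105 -0.720 0.550

initial: κ=1.4635, φ=244.13°, ℓ=1.6124
cmd 1: set ℓ=1.0563 → (κ,φ,ℓ)=(1.4635,244.13°,1.0563) → tip=(-0.2907,-0.5995,0.6831)
cmd 2: set κ=1.7492 → (κ,φ,ℓ)=(1.7492,244.13°,1.0563) → tip=(-0.3176,-0.6550,0.5499)
cmd 3: set φ=261.72° → (κ,φ,ℓ)=(1.7492,261.72°,1.0563) → tip=(-0.1048,-0.7204,0.5499)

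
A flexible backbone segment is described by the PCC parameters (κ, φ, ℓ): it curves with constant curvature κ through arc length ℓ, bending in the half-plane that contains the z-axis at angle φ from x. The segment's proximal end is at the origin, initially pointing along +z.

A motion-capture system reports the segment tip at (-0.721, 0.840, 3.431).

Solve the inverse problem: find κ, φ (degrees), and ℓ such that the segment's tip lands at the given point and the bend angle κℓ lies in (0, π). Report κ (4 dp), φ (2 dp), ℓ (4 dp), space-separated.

0.1703 130.64 3.6644

ρ = √(x²+y²) = √(-0.721² + 0.840²) = 1.10700
φ = atan2(y, x) mod 360° = atan2(0.840, -0.721) = 130.6406°
|p|² = ρ² + z² = 1.10700² + 3.431² = 12.99720
κ = 2ρ / |p|² = 2×1.10700 / 12.99720 = 0.17034
θ = 2·atan2(ρ, z) = 2·atan2(1.10700, 3.431) = 0.62420 rad
ℓ = θ/κ = 0.62420/0.17034 = 3.66436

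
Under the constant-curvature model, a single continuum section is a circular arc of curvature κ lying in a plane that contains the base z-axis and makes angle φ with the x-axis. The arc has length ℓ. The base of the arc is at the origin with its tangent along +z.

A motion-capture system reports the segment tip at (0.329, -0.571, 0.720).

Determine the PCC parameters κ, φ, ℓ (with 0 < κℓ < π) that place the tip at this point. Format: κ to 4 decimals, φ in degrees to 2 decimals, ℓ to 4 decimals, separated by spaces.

1.3835 299.95 1.0715

ρ = √(x²+y²) = √(0.329² + -0.571²) = 0.65900
φ = atan2(y, x) mod 360° = atan2(-0.571, 0.329) = 299.9498°
|p|² = ρ² + z² = 0.65900² + 0.720² = 0.95268
κ = 2ρ / |p|² = 2×0.65900 / 0.95268 = 1.38346
θ = 2·atan2(ρ, z) = 2·atan2(0.65900, 0.720) = 1.48239 rad
ℓ = θ/κ = 1.48239/1.38346 = 1.07150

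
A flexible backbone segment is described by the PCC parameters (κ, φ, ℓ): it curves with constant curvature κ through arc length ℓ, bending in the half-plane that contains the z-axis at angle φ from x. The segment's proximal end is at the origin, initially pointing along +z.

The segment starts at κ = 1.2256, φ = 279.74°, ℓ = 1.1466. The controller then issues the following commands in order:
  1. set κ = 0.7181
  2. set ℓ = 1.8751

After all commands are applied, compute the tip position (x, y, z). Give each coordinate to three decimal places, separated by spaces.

initial: κ=1.2256, φ=279.74°, ℓ=1.1466
cmd 1: set κ=0.7181 → (κ,φ,ℓ)=(0.7181,279.74°,1.1466) → tip=(0.0754,-0.4395,1.0214)
cmd 2: set ℓ=1.8751 → (κ,φ,ℓ)=(0.7181,279.74°,1.8751) → tip=(0.1832,-1.0672,1.3577)

0.183 -1.067 1.358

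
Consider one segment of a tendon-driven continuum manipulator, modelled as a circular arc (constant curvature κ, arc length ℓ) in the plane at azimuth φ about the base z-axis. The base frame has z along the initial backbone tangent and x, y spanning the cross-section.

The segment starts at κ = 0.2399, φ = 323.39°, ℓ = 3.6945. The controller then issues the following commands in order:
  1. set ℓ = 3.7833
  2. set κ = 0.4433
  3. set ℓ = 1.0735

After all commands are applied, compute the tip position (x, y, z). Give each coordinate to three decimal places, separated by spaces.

initial: κ=0.2399, φ=323.39°, ℓ=3.6945
cmd 1: set ℓ=3.7833 → (κ,φ,ℓ)=(0.2399,323.39°,3.7833) → tip=(1.2861,-0.9555,3.2849)
cmd 2: set κ=0.4433 → (κ,φ,ℓ)=(0.4433,323.39°,3.7833) → tip=(2.0030,-1.4881,2.2431)
cmd 3: set ℓ=1.0735 → (κ,φ,ℓ)=(0.4433,323.39°,1.0735) → tip=(0.2012,-0.1495,1.0334)

0.201 -0.149 1.033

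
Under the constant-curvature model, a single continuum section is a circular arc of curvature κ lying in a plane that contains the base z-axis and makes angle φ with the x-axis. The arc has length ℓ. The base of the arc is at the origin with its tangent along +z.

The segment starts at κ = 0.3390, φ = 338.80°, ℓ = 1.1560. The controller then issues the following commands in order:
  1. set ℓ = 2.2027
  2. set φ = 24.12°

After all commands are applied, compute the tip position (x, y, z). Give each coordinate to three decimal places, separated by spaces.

0.716 0.321 2.004

initial: κ=0.3390, φ=338.80°, ℓ=1.1560
cmd 1: set ℓ=2.2027 → (κ,φ,ℓ)=(0.3390,338.80°,2.2027) → tip=(0.7318,-0.2838,2.0036)
cmd 2: set φ=24.12° → (κ,φ,ℓ)=(0.3390,24.12°,2.2027) → tip=(0.7164,0.3207,2.0036)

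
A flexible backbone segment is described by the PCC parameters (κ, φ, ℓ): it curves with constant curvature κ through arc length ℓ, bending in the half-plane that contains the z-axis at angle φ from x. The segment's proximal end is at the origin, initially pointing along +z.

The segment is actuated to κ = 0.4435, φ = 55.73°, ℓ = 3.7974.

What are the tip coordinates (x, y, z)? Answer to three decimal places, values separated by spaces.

1.413 2.074 2.240

θ = κ·ℓ = 0.4435 × 3.7974 = 1.68415 rad
ρ = (1 − cos θ)/κ = (1 − -0.11311)/0.4435 = 2.50983
z = sin θ / κ = 0.99358/0.4435 = 2.24032
x = ρ cos φ = 2.50983 × cos(55.73°) = 1.41327
y = ρ sin φ = 2.50983 × sin(55.73°) = 2.07410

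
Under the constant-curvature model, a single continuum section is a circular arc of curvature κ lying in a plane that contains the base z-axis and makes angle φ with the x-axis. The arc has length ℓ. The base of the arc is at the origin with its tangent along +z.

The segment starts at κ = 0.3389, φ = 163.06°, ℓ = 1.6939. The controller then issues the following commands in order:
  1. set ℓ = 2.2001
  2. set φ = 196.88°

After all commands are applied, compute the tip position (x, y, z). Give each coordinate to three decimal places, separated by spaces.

initial: κ=0.3389, φ=163.06°, ℓ=1.6939
cmd 1: set ℓ=2.2001 → (κ,φ,ℓ)=(0.3389,163.06°,2.2001) → tip=(-0.7489,0.2281,2.0018)
cmd 2: set φ=196.88° → (κ,φ,ℓ)=(0.3389,196.88°,2.2001) → tip=(-0.7492,-0.2273,2.0018)

-0.749 -0.227 2.002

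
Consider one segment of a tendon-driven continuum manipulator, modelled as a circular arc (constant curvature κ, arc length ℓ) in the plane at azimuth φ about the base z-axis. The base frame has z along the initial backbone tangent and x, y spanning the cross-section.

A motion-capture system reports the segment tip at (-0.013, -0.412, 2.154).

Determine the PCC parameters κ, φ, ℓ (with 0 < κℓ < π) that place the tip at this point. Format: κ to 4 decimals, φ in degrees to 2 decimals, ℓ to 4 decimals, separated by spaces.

0.1714 268.19 2.2062

ρ = √(x²+y²) = √(-0.013² + -0.412²) = 0.41221
φ = atan2(y, x) mod 360° = atan2(-0.412, -0.013) = 268.1927°
|p|² = ρ² + z² = 0.41221² + 2.154² = 4.80963
κ = 2ρ / |p|² = 2×0.41221 / 4.80963 = 0.17141
θ = 2·atan2(ρ, z) = 2·atan2(0.41221, 2.154) = 0.37816 rad
ℓ = θ/κ = 0.37816/0.17141 = 2.20621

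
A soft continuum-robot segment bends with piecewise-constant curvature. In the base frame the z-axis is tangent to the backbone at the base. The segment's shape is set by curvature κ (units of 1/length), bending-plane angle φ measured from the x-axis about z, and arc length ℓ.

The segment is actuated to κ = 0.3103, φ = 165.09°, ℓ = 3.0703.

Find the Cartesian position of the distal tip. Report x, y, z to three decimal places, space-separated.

-1.310 0.349 2.626

θ = κ·ℓ = 0.3103 × 3.0703 = 0.95271 rad
ρ = (1 − cos θ)/κ = (1 − 0.57947)/0.3103 = 1.35523
z = sin θ / κ = 0.81499/0.3103 = 2.62646
x = ρ cos φ = 1.35523 × cos(165.09°) = -1.30960
y = ρ sin φ = 1.35523 × sin(165.09°) = 0.34870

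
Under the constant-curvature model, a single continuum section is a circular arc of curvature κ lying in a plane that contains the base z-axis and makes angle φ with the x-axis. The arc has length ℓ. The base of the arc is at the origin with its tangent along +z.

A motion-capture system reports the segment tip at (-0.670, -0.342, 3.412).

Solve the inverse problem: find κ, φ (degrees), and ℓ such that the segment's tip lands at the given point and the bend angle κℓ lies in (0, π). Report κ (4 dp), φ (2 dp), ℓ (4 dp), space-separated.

0.1232 207.04 3.5215

ρ = √(x²+y²) = √(-0.670² + -0.342²) = 0.75224
φ = atan2(y, x) mod 360° = atan2(-0.342, -0.670) = 207.0419°
|p|² = ρ² + z² = 0.75224² + 3.412² = 12.20761
κ = 2ρ / |p|² = 2×0.75224 / 12.20761 = 0.12324
θ = 2·atan2(ρ, z) = 2·atan2(0.75224, 3.412) = 0.43399 rad
ℓ = θ/κ = 0.43399/0.12324 = 3.52151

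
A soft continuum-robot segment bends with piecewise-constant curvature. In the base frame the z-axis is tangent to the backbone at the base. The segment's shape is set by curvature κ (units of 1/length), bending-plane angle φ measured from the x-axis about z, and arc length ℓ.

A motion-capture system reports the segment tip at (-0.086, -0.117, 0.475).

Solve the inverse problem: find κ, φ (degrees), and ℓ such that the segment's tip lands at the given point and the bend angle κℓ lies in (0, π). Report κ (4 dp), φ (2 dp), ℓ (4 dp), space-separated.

1.1771 233.68 0.5041

ρ = √(x²+y²) = √(-0.086² + -0.117²) = 0.14521
φ = atan2(y, x) mod 360° = atan2(-0.117, -0.086) = 233.6825°
|p|² = ρ² + z² = 0.14521² + 0.475² = 0.24671
κ = 2ρ / |p|² = 2×0.14521 / 0.24671 = 1.17715
θ = 2·atan2(ρ, z) = 2·atan2(0.14521, 0.475) = 0.59335 rad
ℓ = θ/κ = 0.59335/1.17715 = 0.50406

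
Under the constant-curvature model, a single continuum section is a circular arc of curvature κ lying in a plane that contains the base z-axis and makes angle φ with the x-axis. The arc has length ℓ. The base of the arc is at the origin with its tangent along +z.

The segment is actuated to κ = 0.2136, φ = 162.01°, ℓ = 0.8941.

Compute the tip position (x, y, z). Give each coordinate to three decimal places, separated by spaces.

θ = κ·ℓ = 0.2136 × 0.8941 = 0.19098 rad
ρ = (1 − cos θ)/κ = (1 − 0.98182)/0.2136 = 0.08512
z = sin θ / κ = 0.18982/0.2136 = 0.88867
x = ρ cos φ = 0.08512 × cos(162.01°) = -0.08096
y = ρ sin φ = 0.08512 × sin(162.01°) = 0.02629

-0.081 0.026 0.889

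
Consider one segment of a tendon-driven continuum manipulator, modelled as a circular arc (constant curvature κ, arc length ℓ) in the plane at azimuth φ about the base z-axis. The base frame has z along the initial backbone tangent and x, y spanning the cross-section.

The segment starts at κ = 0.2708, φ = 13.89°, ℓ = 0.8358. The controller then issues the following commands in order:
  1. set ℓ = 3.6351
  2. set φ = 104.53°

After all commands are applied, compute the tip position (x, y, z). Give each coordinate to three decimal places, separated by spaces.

initial: κ=0.2708, φ=13.89°, ℓ=0.8358
cmd 1: set ℓ=3.6351 → (κ,φ,ℓ)=(0.2708,13.89°,3.6351) → tip=(1.6011,0.3959,3.0758)
cmd 2: set φ=104.53° → (κ,φ,ℓ)=(0.2708,104.53°,3.6351) → tip=(-0.4138,1.5965,3.0758)

-0.414 1.597 3.076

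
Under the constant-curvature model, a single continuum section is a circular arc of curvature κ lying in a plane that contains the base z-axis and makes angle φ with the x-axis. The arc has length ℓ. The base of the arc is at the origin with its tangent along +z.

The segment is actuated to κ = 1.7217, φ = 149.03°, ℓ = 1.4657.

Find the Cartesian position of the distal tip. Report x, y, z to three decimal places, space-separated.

θ = κ·ℓ = 1.7217 × 1.4657 = 2.52350 rad
ρ = (1 − cos θ)/κ = (1 − -0.81498)/1.7217 = 1.05418
z = sin θ / κ = 0.57949/1.7217 = 0.33658
x = ρ cos φ = 1.05418 × cos(149.03°) = -0.90389
y = ρ sin φ = 1.05418 × sin(149.03°) = 0.54247

-0.904 0.542 0.337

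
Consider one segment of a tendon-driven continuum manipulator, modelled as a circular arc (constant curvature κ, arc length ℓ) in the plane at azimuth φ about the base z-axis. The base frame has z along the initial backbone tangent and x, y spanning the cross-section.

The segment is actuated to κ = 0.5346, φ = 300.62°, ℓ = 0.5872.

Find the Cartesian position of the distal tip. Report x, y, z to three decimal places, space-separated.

θ = κ·ℓ = 0.5346 × 0.5872 = 0.31392 rad
ρ = (1 − cos θ)/κ = (1 − 0.95113)/0.5346 = 0.09141
z = sin θ / κ = 0.30879/0.5346 = 0.57760
x = ρ cos φ = 0.09141 × cos(300.62°) = 0.04656
y = ρ sin φ = 0.09141 × sin(300.62°) = -0.07867

0.047 -0.079 0.578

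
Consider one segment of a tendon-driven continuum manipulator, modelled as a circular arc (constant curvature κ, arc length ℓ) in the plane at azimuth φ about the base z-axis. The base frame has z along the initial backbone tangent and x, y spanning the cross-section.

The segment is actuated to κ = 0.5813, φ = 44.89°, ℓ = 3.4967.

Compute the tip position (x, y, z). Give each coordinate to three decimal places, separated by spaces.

θ = κ·ℓ = 0.5813 × 3.4967 = 2.03263 rad
ρ = (1 − cos θ)/κ = (1 − -0.44559)/0.5813 = 2.48683
z = sin θ / κ = 0.89524/0.5813 = 1.54006
x = ρ cos φ = 2.48683 × cos(44.89°) = 1.76182
y = ρ sin φ = 2.48683 × sin(44.89°) = 1.75507

1.762 1.755 1.540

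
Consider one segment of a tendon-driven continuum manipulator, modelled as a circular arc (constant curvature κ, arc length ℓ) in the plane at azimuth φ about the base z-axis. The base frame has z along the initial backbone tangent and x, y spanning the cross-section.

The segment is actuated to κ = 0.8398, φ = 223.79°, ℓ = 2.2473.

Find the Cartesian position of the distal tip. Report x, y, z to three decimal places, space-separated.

θ = κ·ℓ = 0.8398 × 2.2473 = 1.88728 rad
ρ = (1 − cos θ)/κ = (1 − -0.31123)/0.8398 = 1.56136
z = sin θ / κ = 0.95033/0.8398 = 1.13162
x = ρ cos φ = 1.56136 × cos(223.79°) = -1.12712
y = ρ sin φ = 1.56136 × sin(223.79°) = -1.08049

-1.127 -1.080 1.132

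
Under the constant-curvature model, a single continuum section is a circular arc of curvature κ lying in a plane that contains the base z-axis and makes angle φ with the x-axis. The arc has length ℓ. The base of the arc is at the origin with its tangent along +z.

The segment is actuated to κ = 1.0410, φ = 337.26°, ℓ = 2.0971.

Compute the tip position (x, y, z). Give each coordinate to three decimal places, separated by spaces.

θ = κ·ℓ = 1.0410 × 2.0971 = 2.18308 rad
ρ = (1 − cos θ)/κ = (1 − -0.57474)/1.0410 = 1.51272
z = sin θ / κ = 0.81834/1.0410 = 0.78611
x = ρ cos φ = 1.51272 × cos(337.26°) = 1.39513
y = ρ sin φ = 1.51272 × sin(337.26°) = -0.58474

1.395 -0.585 0.786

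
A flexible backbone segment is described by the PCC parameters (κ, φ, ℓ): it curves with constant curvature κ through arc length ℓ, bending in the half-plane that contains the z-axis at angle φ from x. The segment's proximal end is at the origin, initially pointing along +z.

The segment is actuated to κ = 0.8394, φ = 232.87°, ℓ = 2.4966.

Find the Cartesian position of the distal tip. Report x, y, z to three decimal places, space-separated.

-1.079 -1.426 1.031

θ = κ·ℓ = 0.8394 × 2.4966 = 2.09565 rad
ρ = (1 − cos θ)/κ = (1 − -0.50108)/0.8394 = 1.78828
z = sin θ / κ = 0.86540/0.8394 = 1.03097
x = ρ cos φ = 1.78828 × cos(232.87°) = -1.07945
y = ρ sin φ = 1.78828 × sin(232.87°) = -1.42574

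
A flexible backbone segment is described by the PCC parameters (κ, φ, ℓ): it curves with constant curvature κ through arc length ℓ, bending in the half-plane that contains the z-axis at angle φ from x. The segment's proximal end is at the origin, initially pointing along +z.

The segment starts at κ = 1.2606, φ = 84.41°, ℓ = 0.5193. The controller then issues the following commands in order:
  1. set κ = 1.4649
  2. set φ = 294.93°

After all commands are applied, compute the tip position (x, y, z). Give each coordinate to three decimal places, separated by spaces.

0.079 -0.171 0.471

initial: κ=1.2606, φ=84.41°, ℓ=0.5193
cmd 1: set κ=1.4649 → (κ,φ,ℓ)=(1.4649,84.41°,0.5193) → tip=(0.0183,0.1873,0.4706)
cmd 2: set φ=294.93° → (κ,φ,ℓ)=(1.4649,294.93°,0.5193) → tip=(0.0793,-0.1706,0.4706)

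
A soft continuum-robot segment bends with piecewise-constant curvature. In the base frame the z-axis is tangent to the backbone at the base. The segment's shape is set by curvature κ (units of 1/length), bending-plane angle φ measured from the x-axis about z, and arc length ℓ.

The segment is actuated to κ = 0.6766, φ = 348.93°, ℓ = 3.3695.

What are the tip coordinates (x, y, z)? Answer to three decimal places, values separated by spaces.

2.395 -0.469 1.122

θ = κ·ℓ = 0.6766 × 3.3695 = 2.27980 rad
ρ = (1 − cos θ)/κ = (1 − -0.65108)/0.6766 = 2.44026
z = sin θ / κ = 0.75901/0.6766 = 1.12180
x = ρ cos φ = 2.44026 × cos(348.93°) = 2.39486
y = ρ sin φ = 2.44026 × sin(348.93°) = -0.46855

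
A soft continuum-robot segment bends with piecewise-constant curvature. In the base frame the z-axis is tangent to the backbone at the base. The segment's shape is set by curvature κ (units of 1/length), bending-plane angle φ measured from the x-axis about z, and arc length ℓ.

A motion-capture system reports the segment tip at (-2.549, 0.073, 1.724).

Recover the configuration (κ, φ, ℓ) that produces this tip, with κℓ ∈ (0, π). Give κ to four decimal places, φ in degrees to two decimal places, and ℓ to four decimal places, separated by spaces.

ρ = √(x²+y²) = √(-2.549² + 0.073²) = 2.55005
φ = atan2(y, x) mod 360° = atan2(0.073, -2.549) = 178.3596°
|p|² = ρ² + z² = 2.55005² + 1.724² = 9.47491
κ = 2ρ / |p|² = 2×2.55005 / 9.47491 = 0.53827
θ = 2·atan2(ρ, z) = 2·atan2(2.55005, 1.724) = 1.95263 rad
ℓ = θ/κ = 1.95263/0.53827 = 3.62758

0.5383 178.36 3.6276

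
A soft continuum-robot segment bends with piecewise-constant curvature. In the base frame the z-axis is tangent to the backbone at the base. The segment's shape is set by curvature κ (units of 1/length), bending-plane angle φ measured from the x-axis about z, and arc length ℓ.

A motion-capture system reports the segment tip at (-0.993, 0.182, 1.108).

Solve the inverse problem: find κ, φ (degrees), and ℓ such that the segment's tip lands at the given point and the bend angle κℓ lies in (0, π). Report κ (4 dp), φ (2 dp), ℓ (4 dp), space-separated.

ρ = √(x²+y²) = √(-0.993² + 0.182²) = 1.00954
φ = atan2(y, x) mod 360° = atan2(0.182, -0.993) = 169.6139°
|p|² = ρ² + z² = 1.00954² + 1.108² = 2.24684
κ = 2ρ / |p|² = 2×1.00954 / 2.24684 = 0.89863
θ = 2·atan2(ρ, z) = 2·atan2(1.00954, 1.108) = 1.47787 rad
ℓ = θ/κ = 1.47787/0.89863 = 1.64458

0.8986 169.61 1.6446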